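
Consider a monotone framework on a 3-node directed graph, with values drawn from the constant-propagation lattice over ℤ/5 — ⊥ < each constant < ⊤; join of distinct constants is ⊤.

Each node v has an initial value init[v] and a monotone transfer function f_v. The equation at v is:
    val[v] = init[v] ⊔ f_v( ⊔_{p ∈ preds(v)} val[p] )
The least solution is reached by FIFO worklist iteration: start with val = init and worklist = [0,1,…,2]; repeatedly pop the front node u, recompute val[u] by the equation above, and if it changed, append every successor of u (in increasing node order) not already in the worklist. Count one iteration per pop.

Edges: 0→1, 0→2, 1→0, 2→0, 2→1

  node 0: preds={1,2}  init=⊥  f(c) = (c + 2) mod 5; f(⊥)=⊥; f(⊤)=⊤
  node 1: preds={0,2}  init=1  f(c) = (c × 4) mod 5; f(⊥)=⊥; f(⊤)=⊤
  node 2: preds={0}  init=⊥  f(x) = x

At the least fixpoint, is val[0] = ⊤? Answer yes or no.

yes

Trace (8 dequeues):
  [1] u=0 | in 1 | out 3 | prev ⊥ | push {}
  [2] u=1 | in 3 | out ⊤ | prev 1 | push {0}
  [3] u=2 | in 3 | out 3 | prev ⊥ | push {1}
  [4] u=0 | in ⊤ | out ⊤ | prev 3 | push {2}
  [5] u=1 | in ⊤ | out ⊤ | ==
  [6] u=2 | in ⊤ | out ⊤ | prev 3 | push {0,1}
  [7] u=0 | in ⊤ | out ⊤ | ==
  [8] u=1 | in ⊤ | out ⊤ | ==

Converged values:
  [0] ⊤
  [1] ⊤
  [2] ⊤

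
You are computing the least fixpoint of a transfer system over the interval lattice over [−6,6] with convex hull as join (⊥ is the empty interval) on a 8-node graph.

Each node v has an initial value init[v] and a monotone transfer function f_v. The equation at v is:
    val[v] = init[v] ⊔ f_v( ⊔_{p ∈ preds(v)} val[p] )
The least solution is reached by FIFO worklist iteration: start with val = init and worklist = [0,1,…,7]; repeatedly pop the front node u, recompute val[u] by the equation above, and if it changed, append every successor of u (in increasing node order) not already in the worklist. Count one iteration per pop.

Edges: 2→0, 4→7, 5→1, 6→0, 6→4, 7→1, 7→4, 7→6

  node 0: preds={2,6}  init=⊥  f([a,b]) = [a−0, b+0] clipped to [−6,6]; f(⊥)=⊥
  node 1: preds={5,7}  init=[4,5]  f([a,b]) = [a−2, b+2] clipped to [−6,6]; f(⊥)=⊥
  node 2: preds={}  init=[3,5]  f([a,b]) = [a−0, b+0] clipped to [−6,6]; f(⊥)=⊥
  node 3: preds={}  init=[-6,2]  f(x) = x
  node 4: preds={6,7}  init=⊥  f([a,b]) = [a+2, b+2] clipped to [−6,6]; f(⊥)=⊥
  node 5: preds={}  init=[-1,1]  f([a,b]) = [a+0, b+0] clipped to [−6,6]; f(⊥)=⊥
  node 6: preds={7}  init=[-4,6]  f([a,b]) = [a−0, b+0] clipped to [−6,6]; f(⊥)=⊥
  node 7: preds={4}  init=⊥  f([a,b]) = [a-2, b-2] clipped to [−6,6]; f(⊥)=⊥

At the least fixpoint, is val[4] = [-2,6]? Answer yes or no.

Trace (11 dequeues):
  [1] u=0 | in [-4,6] | out [-4,6] | prev ⊥ | push {}
  [2] u=1 | in [-1,1] | out [-3,5] | prev [4,5] | push {}
  [3] u=2 | in ⊥ | out [3,5] | ==
  [4] u=3 | in ⊥ | out [-6,2] | ==
  [5] u=4 | in [-4,6] | out [-2,6] | prev ⊥ | push {}
  [6] u=5 | in ⊥ | out [-1,1] | ==
  [7] u=6 | in ⊥ | out [-4,6] | ==
  [8] u=7 | in [-2,6] | out [-4,4] | prev ⊥ | push {1,4,6}
  [9] u=1 | in [-4,4] | out [-6,6] | prev [-3,5] | push {}
  [10] u=4 | in [-4,6] | out [-2,6] | ==
  [11] u=6 | in [-4,4] | out [-4,6] | ==

Converged values:
  [0] [-4,6]
  [1] [-6,6]
  [2] [3,5]
  [3] [-6,2]
  [4] [-2,6]
  [5] [-1,1]
  [6] [-4,6]
  [7] [-4,4]

yes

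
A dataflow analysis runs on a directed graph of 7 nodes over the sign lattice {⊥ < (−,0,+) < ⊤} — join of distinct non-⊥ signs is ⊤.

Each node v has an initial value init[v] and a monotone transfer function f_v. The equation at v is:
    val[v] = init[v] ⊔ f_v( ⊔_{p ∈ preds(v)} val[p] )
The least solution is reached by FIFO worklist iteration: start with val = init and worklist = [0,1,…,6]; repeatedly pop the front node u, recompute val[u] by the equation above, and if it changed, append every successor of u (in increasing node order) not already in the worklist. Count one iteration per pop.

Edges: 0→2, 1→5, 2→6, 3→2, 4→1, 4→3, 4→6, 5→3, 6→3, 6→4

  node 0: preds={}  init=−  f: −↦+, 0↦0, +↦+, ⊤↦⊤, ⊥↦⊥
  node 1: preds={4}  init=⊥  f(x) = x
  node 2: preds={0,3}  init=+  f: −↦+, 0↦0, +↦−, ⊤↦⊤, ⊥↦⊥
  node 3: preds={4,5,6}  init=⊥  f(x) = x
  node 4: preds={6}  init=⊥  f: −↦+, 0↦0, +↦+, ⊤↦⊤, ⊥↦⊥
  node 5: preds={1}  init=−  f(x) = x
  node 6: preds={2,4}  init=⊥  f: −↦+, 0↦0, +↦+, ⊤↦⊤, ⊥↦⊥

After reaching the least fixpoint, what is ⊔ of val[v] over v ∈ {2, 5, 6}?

Trace (21 dequeues):
  [1] u=0 | in ⊥ | out − | ==
  [2] u=1 | in ⊥ | out ⊥ | ==
  [3] u=2 | in − | out + | ==
  [4] u=3 | in − | out − | prev ⊥ | push {2}
  [5] u=4 | in ⊥ | out ⊥ | ==
  [6] u=5 | in ⊥ | out − | ==
  [7] u=6 | in + | out + | prev ⊥ | push {3,4}
  [8] u=2 | in − | out + | ==
  [9] u=3 | in ⊤ | out ⊤ | prev − | push {2}
  [10] u=4 | in + | out + | prev ⊥ | push {1,3,6}
  [11] u=2 | in ⊤ | out ⊤ | prev + | push {}
  [12] u=1 | in + | out + | prev ⊥ | push {5}
  [13] u=3 | in ⊤ | out ⊤ | ==
  [14] u=6 | in ⊤ | out ⊤ | prev + | push {3,4}
  [15] u=5 | in + | out ⊤ | prev − | push {}
  [16] u=3 | in ⊤ | out ⊤ | ==
  [17] u=4 | in ⊤ | out ⊤ | prev + | push {1,3,6}
  [18] u=1 | in ⊤ | out ⊤ | prev + | push {5}
  [19] u=3 | in ⊤ | out ⊤ | ==
  [20] u=6 | in ⊤ | out ⊤ | ==
  [21] u=5 | in ⊤ | out ⊤ | ==

Converged values:
  [0] −
  [1] ⊤
  [2] ⊤
  [3] ⊤
  [4] ⊤
  [5] ⊤
  [6] ⊤

⊤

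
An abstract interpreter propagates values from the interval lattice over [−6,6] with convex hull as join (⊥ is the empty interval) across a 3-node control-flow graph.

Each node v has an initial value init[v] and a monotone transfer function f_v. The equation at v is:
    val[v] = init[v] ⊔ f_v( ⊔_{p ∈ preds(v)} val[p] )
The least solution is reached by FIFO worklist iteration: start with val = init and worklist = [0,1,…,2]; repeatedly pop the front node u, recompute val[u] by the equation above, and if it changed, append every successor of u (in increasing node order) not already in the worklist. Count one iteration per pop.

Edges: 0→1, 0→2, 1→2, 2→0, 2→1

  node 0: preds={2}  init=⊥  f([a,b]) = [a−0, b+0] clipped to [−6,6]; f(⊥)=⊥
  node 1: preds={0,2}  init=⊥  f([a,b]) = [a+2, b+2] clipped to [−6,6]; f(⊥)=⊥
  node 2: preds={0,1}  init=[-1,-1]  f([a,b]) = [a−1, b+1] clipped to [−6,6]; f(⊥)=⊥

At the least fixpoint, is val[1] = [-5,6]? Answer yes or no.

no

Trace (18 dequeues):
  [1] u=0 | in [-1,-1] | out [-1,-1] | prev ⊥ | push {}
  [2] u=1 | in [-1,-1] | out [1,1] | prev ⊥ | push {}
  [3] u=2 | in [-1,1] | out [-2,2] | prev [-1,-1] | push {0,1}
  [4] u=0 | in [-2,2] | out [-2,2] | prev [-1,-1] | push {2}
  [5] u=1 | in [-2,2] | out [0,4] | prev [1,1] | push {}
  [6] u=2 | in [-2,4] | out [-3,5] | prev [-2,2] | push {0,1}
  [7] u=0 | in [-3,5] | out [-3,5] | prev [-2,2] | push {2}
  [8] u=1 | in [-3,5] | out [-1,6] | prev [0,4] | push {}
  [9] u=2 | in [-3,6] | out [-4,6] | prev [-3,5] | push {0,1}
  [10] u=0 | in [-4,6] | out [-4,6] | prev [-3,5] | push {2}
  [11] u=1 | in [-4,6] | out [-2,6] | prev [-1,6] | push {}
  [12] u=2 | in [-4,6] | out [-5,6] | prev [-4,6] | push {0,1}
  [13] u=0 | in [-5,6] | out [-5,6] | prev [-4,6] | push {2}
  [14] u=1 | in [-5,6] | out [-3,6] | prev [-2,6] | push {}
  [15] u=2 | in [-5,6] | out [-6,6] | prev [-5,6] | push {0,1}
  [16] u=0 | in [-6,6] | out [-6,6] | prev [-5,6] | push {2}
  [17] u=1 | in [-6,6] | out [-4,6] | prev [-3,6] | push {}
  [18] u=2 | in [-6,6] | out [-6,6] | ==

Converged values:
  [0] [-6,6]
  [1] [-4,6]
  [2] [-6,6]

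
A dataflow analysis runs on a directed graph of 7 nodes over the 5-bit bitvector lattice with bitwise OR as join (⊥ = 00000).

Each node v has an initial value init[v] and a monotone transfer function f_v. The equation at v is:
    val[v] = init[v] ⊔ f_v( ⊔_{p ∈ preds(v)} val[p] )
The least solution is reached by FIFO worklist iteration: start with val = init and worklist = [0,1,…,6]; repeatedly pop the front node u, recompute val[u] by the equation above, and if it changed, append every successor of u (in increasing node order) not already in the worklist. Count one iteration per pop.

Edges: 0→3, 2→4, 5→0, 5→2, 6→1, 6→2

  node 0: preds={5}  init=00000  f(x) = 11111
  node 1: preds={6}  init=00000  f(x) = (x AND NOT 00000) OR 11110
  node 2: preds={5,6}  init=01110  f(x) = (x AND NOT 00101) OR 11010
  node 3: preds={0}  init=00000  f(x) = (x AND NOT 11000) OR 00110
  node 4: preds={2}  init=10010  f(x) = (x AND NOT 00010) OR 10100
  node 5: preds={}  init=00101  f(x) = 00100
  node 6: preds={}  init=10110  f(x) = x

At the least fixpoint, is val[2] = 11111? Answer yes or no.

Trace (7 dequeues):
  [1] u=0 | in 00101 | out 11111 | prev 00000 | push {}
  [2] u=1 | in 10110 | out 11110 | prev 00000 | push {}
  [3] u=2 | in 10111 | out 11110 | prev 01110 | push {}
  [4] u=3 | in 11111 | out 00111 | prev 00000 | push {}
  [5] u=4 | in 11110 | out 11110 | prev 10010 | push {}
  [6] u=5 | in 00000 | out 00101 | ==
  [7] u=6 | in 00000 | out 10110 | ==

Converged values:
  [0] 11111
  [1] 11110
  [2] 11110
  [3] 00111
  [4] 11110
  [5] 00101
  [6] 10110

no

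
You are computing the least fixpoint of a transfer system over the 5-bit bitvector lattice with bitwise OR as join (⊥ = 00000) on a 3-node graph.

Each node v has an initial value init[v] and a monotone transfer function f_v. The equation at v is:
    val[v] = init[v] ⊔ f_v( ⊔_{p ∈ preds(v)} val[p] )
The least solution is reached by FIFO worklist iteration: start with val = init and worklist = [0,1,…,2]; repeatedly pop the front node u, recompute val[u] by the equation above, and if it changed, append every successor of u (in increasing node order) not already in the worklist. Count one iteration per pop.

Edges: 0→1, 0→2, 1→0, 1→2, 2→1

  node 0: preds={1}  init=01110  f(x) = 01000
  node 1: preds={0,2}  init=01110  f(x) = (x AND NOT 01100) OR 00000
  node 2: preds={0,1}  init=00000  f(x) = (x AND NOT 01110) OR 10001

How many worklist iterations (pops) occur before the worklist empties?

6

Iteration log — 6 steps:
  step 1. node 0  ⊔preds=01110  new=01110  stable
  step 2. node 1  ⊔preds=01110  new=01110  stable
  step 3. node 2  ⊔preds=01110  new=10001  old=00000  +wl: 1
  step 4. node 1  ⊔preds=11111  new=11111  old=01110  +wl: 0,2
  step 5. node 0  ⊔preds=11111  new=01110  stable
  step 6. node 2  ⊔preds=11111  new=10001  stable

Least fixpoint reached:
  node 0: 01110
  node 1: 11111
  node 2: 10001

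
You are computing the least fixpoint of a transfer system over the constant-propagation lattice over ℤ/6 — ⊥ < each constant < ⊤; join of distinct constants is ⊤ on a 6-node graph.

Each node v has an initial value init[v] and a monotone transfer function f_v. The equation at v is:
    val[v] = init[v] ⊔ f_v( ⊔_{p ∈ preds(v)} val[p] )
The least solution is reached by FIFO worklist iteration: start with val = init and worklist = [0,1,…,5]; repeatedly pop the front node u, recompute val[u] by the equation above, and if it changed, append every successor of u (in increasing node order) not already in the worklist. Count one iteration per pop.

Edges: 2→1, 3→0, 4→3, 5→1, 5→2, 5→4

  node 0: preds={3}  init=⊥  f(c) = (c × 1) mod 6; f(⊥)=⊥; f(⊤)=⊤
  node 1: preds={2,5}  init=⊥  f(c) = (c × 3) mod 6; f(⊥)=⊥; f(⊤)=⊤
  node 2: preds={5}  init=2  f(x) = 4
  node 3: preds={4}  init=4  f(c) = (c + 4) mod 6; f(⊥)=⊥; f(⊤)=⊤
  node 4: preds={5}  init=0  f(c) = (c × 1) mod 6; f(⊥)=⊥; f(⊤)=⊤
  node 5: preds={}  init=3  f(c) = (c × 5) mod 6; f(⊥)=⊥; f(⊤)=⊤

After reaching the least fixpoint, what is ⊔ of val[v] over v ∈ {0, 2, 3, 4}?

⊤

Worklist (9 pops):
  #1 pop 0: in=4 → 4 (was ⊥); enqueue []
  #2 pop 1: in=⊤ → ⊤ (was ⊥); enqueue []
  #3 pop 2: in=3 → ⊤ (was 2); enqueue [1]
  #4 pop 3: in=0 → 4 (no change)
  #5 pop 4: in=3 → ⊤ (was 0); enqueue [3]
  #6 pop 5: in=⊥ → 3 (no change)
  #7 pop 1: in=⊤ → ⊤ (no change)
  #8 pop 3: in=⊤ → ⊤ (was 4); enqueue [0]
  #9 pop 0: in=⊤ → ⊤ (was 4); enqueue []

Fixpoint:
  val[0] = ⊤
  val[1] = ⊤
  val[2] = ⊤
  val[3] = ⊤
  val[4] = ⊤
  val[5] = 3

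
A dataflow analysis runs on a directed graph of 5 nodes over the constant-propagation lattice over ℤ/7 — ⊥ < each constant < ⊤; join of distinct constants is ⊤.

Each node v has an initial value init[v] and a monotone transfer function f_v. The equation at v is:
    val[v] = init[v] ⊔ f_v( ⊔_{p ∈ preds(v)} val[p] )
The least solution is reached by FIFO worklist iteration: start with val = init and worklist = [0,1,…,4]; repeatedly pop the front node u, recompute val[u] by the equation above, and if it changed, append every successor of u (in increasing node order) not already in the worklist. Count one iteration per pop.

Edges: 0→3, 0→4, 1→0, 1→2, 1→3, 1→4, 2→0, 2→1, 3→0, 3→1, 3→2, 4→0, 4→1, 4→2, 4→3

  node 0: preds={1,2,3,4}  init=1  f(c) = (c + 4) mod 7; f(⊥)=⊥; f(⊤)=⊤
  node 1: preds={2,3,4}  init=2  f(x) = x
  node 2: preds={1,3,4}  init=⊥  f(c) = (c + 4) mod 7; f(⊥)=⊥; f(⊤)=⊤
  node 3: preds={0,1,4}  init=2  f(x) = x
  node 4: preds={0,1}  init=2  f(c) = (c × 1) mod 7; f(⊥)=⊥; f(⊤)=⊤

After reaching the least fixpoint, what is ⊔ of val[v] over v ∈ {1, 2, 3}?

⊤

Iteration log — 12 steps:
  step 1. node 0  ⊔preds=2  new=⊤  old=1  +wl: 
  step 2. node 1  ⊔preds=2  new=2  stable
  step 3. node 2  ⊔preds=2  new=6  old=⊥  +wl: 0,1
  step 4. node 3  ⊔preds=⊤  new=⊤  old=2  +wl: 2
  step 5. node 4  ⊔preds=⊤  new=⊤  old=2  +wl: 3
  step 6. node 0  ⊔preds=⊤  new=⊤  stable
  step 7. node 1  ⊔preds=⊤  new=⊤  old=2  +wl: 0,4
  step 8. node 2  ⊔preds=⊤  new=⊤  old=6  +wl: 1
  step 9. node 3  ⊔preds=⊤  new=⊤  stable
  step 10. node 0  ⊔preds=⊤  new=⊤  stable
  step 11. node 4  ⊔preds=⊤  new=⊤  stable
  step 12. node 1  ⊔preds=⊤  new=⊤  stable

Least fixpoint reached:
  node 0: ⊤
  node 1: ⊤
  node 2: ⊤
  node 3: ⊤
  node 4: ⊤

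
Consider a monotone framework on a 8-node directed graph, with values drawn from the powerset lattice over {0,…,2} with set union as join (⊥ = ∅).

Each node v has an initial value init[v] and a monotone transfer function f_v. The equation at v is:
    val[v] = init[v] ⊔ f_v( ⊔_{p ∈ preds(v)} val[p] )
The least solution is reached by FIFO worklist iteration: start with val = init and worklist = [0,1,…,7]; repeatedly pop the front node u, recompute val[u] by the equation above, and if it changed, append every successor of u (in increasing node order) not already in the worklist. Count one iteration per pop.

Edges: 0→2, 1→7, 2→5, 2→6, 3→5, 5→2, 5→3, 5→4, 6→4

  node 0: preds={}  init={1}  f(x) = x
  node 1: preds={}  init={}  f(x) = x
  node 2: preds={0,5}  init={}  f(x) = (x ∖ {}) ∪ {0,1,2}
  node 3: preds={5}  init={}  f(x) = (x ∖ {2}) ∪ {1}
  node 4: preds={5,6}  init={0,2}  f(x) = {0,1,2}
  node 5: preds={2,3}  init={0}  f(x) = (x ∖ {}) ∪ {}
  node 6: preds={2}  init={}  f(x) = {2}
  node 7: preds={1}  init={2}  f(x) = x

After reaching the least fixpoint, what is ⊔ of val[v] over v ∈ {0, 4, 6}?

{0,1,2}

Worklist (11 pops):
  #1 pop 0: in={} → {1} (no change)
  #2 pop 1: in={} → {} (no change)
  #3 pop 2: in={0,1} → {0,1,2} (was {}); enqueue []
  #4 pop 3: in={0} → {0,1} (was {}); enqueue []
  #5 pop 4: in={0} → {0,1,2} (was {0,2}); enqueue []
  #6 pop 5: in={0,1,2} → {0,1,2} (was {0}); enqueue [2,3,4]
  #7 pop 6: in={0,1,2} → {2} (was {}); enqueue []
  #8 pop 7: in={} → {2} (no change)
  #9 pop 2: in={0,1,2} → {0,1,2} (no change)
  #10 pop 3: in={0,1,2} → {0,1} (no change)
  #11 pop 4: in={0,1,2} → {0,1,2} (no change)

Fixpoint:
  val[0] = {1}
  val[1] = {}
  val[2] = {0,1,2}
  val[3] = {0,1}
  val[4] = {0,1,2}
  val[5] = {0,1,2}
  val[6] = {2}
  val[7] = {2}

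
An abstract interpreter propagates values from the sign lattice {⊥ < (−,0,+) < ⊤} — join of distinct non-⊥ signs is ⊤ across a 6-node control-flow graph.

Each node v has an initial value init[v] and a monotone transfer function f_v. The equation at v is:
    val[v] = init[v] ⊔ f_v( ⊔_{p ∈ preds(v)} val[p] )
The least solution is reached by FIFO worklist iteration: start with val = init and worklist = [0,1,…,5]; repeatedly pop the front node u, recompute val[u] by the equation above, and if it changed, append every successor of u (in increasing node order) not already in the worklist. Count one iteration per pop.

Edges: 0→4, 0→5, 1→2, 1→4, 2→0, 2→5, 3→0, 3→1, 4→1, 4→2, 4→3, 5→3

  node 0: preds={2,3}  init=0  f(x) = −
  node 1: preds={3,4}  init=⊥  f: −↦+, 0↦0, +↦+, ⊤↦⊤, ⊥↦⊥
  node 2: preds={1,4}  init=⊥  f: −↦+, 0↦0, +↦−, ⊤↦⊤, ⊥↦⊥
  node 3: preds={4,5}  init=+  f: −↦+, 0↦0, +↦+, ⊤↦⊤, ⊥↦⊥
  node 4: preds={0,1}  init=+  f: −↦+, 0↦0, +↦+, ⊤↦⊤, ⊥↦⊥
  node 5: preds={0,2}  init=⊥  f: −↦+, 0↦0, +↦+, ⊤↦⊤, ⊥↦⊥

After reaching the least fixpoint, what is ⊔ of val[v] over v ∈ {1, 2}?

Worklist (14 pops):
  #1 pop 0: in=+ → ⊤ (was 0); enqueue []
  #2 pop 1: in=+ → + (was ⊥); enqueue []
  #3 pop 2: in=+ → − (was ⊥); enqueue [0]
  #4 pop 3: in=+ → + (no change)
  #5 pop 4: in=⊤ → ⊤ (was +); enqueue [1,2,3]
  #6 pop 5: in=⊤ → ⊤ (was ⊥); enqueue []
  #7 pop 0: in=⊤ → ⊤ (no change)
  #8 pop 1: in=⊤ → ⊤ (was +); enqueue [4]
  #9 pop 2: in=⊤ → ⊤ (was −); enqueue [0,5]
  #10 pop 3: in=⊤ → ⊤ (was +); enqueue [1]
  #11 pop 4: in=⊤ → ⊤ (no change)
  #12 pop 0: in=⊤ → ⊤ (no change)
  #13 pop 5: in=⊤ → ⊤ (no change)
  #14 pop 1: in=⊤ → ⊤ (no change)

Fixpoint:
  val[0] = ⊤
  val[1] = ⊤
  val[2] = ⊤
  val[3] = ⊤
  val[4] = ⊤
  val[5] = ⊤

⊤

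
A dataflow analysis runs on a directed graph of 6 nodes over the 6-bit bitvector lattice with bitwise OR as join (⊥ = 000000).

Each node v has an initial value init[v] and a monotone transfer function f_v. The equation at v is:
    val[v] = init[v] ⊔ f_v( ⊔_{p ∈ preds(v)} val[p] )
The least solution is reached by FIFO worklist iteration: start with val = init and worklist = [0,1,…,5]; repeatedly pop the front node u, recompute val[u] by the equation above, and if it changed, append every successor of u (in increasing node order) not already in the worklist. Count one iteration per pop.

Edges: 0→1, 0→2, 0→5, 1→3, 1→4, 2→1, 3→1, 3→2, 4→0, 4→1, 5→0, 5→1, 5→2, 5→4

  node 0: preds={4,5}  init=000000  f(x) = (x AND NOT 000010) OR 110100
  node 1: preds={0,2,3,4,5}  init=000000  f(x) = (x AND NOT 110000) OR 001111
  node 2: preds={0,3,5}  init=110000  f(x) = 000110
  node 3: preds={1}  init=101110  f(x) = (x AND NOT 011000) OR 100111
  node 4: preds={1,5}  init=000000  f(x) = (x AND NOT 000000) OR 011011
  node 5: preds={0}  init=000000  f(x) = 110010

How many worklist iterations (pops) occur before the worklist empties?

14

Trace (14 dequeues):
  [1] u=0 | in 000000 | out 110100 | prev 000000 | push {}
  [2] u=1 | in 111110 | out 001111 | prev 000000 | push {}
  [3] u=2 | in 111110 | out 110110 | prev 110000 | push {1}
  [4] u=3 | in 001111 | out 101111 | prev 101110 | push {2}
  [5] u=4 | in 001111 | out 011111 | prev 000000 | push {0}
  [6] u=5 | in 110100 | out 110010 | prev 000000 | push {4}
  [7] u=1 | in 111111 | out 001111 | ==
  [8] u=2 | in 111111 | out 110110 | ==
  [9] u=0 | in 111111 | out 111101 | prev 110100 | push {1,2,5}
  [10] u=4 | in 111111 | out 111111 | prev 011111 | push {0}
  [11] u=1 | in 111111 | out 001111 | ==
  [12] u=2 | in 111111 | out 110110 | ==
  [13] u=5 | in 111101 | out 110010 | ==
  [14] u=0 | in 111111 | out 111101 | ==

Converged values:
  [0] 111101
  [1] 001111
  [2] 110110
  [3] 101111
  [4] 111111
  [5] 110010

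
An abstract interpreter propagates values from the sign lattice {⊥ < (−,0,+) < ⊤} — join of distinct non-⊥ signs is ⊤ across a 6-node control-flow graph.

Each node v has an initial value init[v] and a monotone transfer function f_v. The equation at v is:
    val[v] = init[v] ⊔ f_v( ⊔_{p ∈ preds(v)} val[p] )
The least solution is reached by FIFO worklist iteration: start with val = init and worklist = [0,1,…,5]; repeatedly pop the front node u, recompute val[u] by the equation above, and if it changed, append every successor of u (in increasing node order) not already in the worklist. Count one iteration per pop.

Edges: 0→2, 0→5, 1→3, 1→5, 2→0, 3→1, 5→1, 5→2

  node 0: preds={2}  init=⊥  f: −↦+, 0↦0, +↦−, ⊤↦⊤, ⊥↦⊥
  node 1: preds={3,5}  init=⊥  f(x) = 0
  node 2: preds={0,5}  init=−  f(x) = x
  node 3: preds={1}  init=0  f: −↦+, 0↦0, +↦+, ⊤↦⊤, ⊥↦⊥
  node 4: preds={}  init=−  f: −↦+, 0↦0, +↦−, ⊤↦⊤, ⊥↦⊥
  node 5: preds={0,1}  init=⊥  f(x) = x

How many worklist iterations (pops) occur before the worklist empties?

Worklist (10 pops):
  #1 pop 0: in=− → + (was ⊥); enqueue []
  #2 pop 1: in=0 → 0 (was ⊥); enqueue []
  #3 pop 2: in=+ → ⊤ (was −); enqueue [0]
  #4 pop 3: in=0 → 0 (no change)
  #5 pop 4: in=⊥ → − (no change)
  #6 pop 5: in=⊤ → ⊤ (was ⊥); enqueue [1,2]
  #7 pop 0: in=⊤ → ⊤ (was +); enqueue [5]
  #8 pop 1: in=⊤ → 0 (no change)
  #9 pop 2: in=⊤ → ⊤ (no change)
  #10 pop 5: in=⊤ → ⊤ (no change)

Fixpoint:
  val[0] = ⊤
  val[1] = 0
  val[2] = ⊤
  val[3] = 0
  val[4] = −
  val[5] = ⊤

10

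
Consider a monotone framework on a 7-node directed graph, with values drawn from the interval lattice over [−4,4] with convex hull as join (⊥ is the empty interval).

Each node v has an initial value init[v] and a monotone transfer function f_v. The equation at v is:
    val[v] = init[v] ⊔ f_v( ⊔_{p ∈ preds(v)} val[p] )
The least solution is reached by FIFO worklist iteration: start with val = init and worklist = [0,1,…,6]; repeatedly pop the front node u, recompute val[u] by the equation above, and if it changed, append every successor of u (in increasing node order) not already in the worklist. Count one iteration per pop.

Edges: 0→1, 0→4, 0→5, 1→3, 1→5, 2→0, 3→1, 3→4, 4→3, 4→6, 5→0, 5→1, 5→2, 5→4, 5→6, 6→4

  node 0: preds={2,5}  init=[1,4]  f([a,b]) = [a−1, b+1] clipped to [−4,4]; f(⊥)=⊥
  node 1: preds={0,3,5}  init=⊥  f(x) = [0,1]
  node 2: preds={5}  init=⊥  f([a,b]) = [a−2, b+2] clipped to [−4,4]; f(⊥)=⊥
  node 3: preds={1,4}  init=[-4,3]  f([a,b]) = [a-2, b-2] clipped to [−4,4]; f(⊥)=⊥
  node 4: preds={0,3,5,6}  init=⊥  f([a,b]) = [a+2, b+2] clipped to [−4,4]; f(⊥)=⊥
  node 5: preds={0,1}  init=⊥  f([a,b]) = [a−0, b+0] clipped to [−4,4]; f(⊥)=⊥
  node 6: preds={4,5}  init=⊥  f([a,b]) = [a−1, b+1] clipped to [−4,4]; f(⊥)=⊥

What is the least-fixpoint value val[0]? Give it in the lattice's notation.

[-4,4]

Iteration log — 30 steps:
  step 1. node 0  ⊔preds=⊥  new=[1,4]  stable
  step 2. node 1  ⊔preds=[-4,4]  new=[0,1]  old=⊥  +wl: 
  step 3. node 2  ⊔preds=⊥  new=⊥  stable
  step 4. node 3  ⊔preds=[0,1]  new=[-4,3]  stable
  step 5. node 4  ⊔preds=[-4,4]  new=[-2,4]  old=⊥  +wl: 3
  step 6. node 5  ⊔preds=[0,4]  new=[0,4]  old=⊥  +wl: 0,1,2,4
  step 7. node 6  ⊔preds=[-2,4]  new=[-3,4]  old=⊥  +wl: 
  step 8. node 3  ⊔preds=[-2,4]  new=[-4,3]  stable
  step 9. node 0  ⊔preds=[0,4]  new=[-1,4]  old=[1,4]  +wl: 5
  step 10. node 1  ⊔preds=[-4,4]  new=[0,1]  stable
  step 11. node 2  ⊔preds=[0,4]  new=[-2,4]  old=⊥  +wl: 0
  step 12. node 4  ⊔preds=[-4,4]  new=[-2,4]  stable
  step 13. node 5  ⊔preds=[-1,4]  new=[-1,4]  old=[0,4]  +wl: 1,2,4,6
  step 14. node 0  ⊔preds=[-2,4]  new=[-3,4]  old=[-1,4]  +wl: 5
  step 15. node 1  ⊔preds=[-4,4]  new=[0,1]  stable
  step 16. node 2  ⊔preds=[-1,4]  new=[-3,4]  old=[-2,4]  +wl: 0
  step 17. node 4  ⊔preds=[-4,4]  new=[-2,4]  stable
  step 18. node 6  ⊔preds=[-2,4]  new=[-3,4]  stable
  step 19. node 5  ⊔preds=[-3,4]  new=[-3,4]  old=[-1,4]  +wl: 1,2,4,6
  step 20. node 0  ⊔preds=[-3,4]  new=[-4,4]  old=[-3,4]  +wl: 5
  step 21. node 1  ⊔preds=[-4,4]  new=[0,1]  stable
  step 22. node 2  ⊔preds=[-3,4]  new=[-4,4]  old=[-3,4]  +wl: 0
  step 23. node 4  ⊔preds=[-4,4]  new=[-2,4]  stable
  step 24. node 6  ⊔preds=[-3,4]  new=[-4,4]  old=[-3,4]  +wl: 4
  step 25. node 5  ⊔preds=[-4,4]  new=[-4,4]  old=[-3,4]  +wl: 1,2,6
  step 26. node 0  ⊔preds=[-4,4]  new=[-4,4]  stable
  step 27. node 4  ⊔preds=[-4,4]  new=[-2,4]  stable
  step 28. node 1  ⊔preds=[-4,4]  new=[0,1]  stable
  step 29. node 2  ⊔preds=[-4,4]  new=[-4,4]  stable
  step 30. node 6  ⊔preds=[-4,4]  new=[-4,4]  stable

Least fixpoint reached:
  node 0: [-4,4]
  node 1: [0,1]
  node 2: [-4,4]
  node 3: [-4,3]
  node 4: [-2,4]
  node 5: [-4,4]
  node 6: [-4,4]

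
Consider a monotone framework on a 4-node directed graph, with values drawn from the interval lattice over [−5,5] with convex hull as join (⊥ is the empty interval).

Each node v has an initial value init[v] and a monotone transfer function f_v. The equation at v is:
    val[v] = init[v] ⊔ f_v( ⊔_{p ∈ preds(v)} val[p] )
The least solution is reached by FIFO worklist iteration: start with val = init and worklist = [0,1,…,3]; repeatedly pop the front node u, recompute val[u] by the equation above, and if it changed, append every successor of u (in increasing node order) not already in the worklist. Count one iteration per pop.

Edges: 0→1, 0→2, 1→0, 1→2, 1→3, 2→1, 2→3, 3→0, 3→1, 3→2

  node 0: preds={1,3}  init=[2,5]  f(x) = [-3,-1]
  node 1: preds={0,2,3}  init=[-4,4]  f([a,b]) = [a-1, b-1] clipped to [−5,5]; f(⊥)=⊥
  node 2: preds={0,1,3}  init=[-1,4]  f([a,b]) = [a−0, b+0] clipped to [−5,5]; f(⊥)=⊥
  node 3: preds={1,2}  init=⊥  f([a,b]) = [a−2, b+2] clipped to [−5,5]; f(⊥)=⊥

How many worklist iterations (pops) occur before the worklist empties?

Iteration log — 9 steps:
  step 1. node 0  ⊔preds=[-4,4]  new=[-3,5]  old=[2,5]  +wl: 
  step 2. node 1  ⊔preds=[-3,5]  new=[-4,4]  stable
  step 3. node 2  ⊔preds=[-4,5]  new=[-4,5]  old=[-1,4]  +wl: 1
  step 4. node 3  ⊔preds=[-4,5]  new=[-5,5]  old=⊥  +wl: 0,2
  step 5. node 1  ⊔preds=[-5,5]  new=[-5,4]  old=[-4,4]  +wl: 3
  step 6. node 0  ⊔preds=[-5,5]  new=[-3,5]  stable
  step 7. node 2  ⊔preds=[-5,5]  new=[-5,5]  old=[-4,5]  +wl: 1
  step 8. node 3  ⊔preds=[-5,5]  new=[-5,5]  stable
  step 9. node 1  ⊔preds=[-5,5]  new=[-5,4]  stable

Least fixpoint reached:
  node 0: [-3,5]
  node 1: [-5,4]
  node 2: [-5,5]
  node 3: [-5,5]

9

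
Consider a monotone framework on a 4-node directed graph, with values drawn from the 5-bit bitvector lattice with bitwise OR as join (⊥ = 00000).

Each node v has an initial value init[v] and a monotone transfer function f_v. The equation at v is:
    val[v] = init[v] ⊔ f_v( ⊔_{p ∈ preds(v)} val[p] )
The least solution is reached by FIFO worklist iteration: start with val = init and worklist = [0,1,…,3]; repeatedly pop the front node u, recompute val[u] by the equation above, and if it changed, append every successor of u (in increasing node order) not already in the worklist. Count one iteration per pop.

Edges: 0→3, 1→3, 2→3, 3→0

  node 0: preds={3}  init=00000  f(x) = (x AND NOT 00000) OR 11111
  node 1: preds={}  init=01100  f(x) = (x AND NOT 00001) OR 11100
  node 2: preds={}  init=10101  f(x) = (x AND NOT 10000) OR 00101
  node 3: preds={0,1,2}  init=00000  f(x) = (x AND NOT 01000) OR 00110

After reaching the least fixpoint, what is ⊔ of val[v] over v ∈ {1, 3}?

Trace (5 dequeues):
  [1] u=0 | in 00000 | out 11111 | prev 00000 | push {}
  [2] u=1 | in 00000 | out 11100 | prev 01100 | push {}
  [3] u=2 | in 00000 | out 10101 | ==
  [4] u=3 | in 11111 | out 10111 | prev 00000 | push {0}
  [5] u=0 | in 10111 | out 11111 | ==

Converged values:
  [0] 11111
  [1] 11100
  [2] 10101
  [3] 10111

11111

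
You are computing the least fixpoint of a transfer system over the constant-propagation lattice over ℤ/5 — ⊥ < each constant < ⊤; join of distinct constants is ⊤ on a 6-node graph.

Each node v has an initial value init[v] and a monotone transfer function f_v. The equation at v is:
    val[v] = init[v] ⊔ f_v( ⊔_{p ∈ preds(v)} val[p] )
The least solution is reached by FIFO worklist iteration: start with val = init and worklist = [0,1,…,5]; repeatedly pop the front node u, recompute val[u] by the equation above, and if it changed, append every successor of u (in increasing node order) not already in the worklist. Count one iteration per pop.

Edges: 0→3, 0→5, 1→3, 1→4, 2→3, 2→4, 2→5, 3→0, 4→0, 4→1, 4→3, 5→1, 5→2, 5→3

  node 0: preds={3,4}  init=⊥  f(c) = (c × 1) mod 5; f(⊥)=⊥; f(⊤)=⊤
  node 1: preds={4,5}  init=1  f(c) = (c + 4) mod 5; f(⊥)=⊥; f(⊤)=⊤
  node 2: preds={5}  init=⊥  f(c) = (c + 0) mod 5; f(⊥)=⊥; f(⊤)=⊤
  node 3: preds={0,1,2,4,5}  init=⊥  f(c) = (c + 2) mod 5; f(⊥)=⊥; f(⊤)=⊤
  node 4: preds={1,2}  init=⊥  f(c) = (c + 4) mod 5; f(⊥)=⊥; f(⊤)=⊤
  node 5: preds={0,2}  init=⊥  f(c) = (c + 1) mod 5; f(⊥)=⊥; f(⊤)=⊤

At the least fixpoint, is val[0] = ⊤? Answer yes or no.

Iteration log — 17 steps:
  step 1. node 0  ⊔preds=⊥  new=⊥  stable
  step 2. node 1  ⊔preds=⊥  new=1  stable
  step 3. node 2  ⊔preds=⊥  new=⊥  stable
  step 4. node 3  ⊔preds=1  new=3  old=⊥  +wl: 0
  step 5. node 4  ⊔preds=1  new=0  old=⊥  +wl: 1,3
  step 6. node 5  ⊔preds=⊥  new=⊥  stable
  step 7. node 0  ⊔preds=⊤  new=⊤  old=⊥  +wl: 5
  step 8. node 1  ⊔preds=0  new=⊤  old=1  +wl: 4
  step 9. node 3  ⊔preds=⊤  new=⊤  old=3  +wl: 0
  step 10. node 5  ⊔preds=⊤  new=⊤  old=⊥  +wl: 1,2,3
  step 11. node 4  ⊔preds=⊤  new=⊤  old=0  +wl: 
  step 12. node 0  ⊔preds=⊤  new=⊤  stable
  step 13. node 1  ⊔preds=⊤  new=⊤  stable
  step 14. node 2  ⊔preds=⊤  new=⊤  old=⊥  +wl: 4,5
  step 15. node 3  ⊔preds=⊤  new=⊤  stable
  step 16. node 4  ⊔preds=⊤  new=⊤  stable
  step 17. node 5  ⊔preds=⊤  new=⊤  stable

Least fixpoint reached:
  node 0: ⊤
  node 1: ⊤
  node 2: ⊤
  node 3: ⊤
  node 4: ⊤
  node 5: ⊤

yes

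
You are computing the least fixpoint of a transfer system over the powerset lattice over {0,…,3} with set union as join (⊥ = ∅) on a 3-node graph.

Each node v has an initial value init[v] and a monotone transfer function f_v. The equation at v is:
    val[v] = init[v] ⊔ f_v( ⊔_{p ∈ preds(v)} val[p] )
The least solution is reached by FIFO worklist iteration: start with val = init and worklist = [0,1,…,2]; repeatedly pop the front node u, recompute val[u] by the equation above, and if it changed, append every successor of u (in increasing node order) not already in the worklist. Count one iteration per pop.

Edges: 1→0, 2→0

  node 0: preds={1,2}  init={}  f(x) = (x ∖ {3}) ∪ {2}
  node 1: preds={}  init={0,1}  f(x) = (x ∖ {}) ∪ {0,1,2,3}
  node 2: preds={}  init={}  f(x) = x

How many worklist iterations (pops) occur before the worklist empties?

4

Worklist (4 pops):
  #1 pop 0: in={0,1} → {0,1,2} (was {}); enqueue []
  #2 pop 1: in={} → {0,1,2,3} (was {0,1}); enqueue [0]
  #3 pop 2: in={} → {} (no change)
  #4 pop 0: in={0,1,2,3} → {0,1,2} (no change)

Fixpoint:
  val[0] = {0,1,2}
  val[1] = {0,1,2,3}
  val[2] = {}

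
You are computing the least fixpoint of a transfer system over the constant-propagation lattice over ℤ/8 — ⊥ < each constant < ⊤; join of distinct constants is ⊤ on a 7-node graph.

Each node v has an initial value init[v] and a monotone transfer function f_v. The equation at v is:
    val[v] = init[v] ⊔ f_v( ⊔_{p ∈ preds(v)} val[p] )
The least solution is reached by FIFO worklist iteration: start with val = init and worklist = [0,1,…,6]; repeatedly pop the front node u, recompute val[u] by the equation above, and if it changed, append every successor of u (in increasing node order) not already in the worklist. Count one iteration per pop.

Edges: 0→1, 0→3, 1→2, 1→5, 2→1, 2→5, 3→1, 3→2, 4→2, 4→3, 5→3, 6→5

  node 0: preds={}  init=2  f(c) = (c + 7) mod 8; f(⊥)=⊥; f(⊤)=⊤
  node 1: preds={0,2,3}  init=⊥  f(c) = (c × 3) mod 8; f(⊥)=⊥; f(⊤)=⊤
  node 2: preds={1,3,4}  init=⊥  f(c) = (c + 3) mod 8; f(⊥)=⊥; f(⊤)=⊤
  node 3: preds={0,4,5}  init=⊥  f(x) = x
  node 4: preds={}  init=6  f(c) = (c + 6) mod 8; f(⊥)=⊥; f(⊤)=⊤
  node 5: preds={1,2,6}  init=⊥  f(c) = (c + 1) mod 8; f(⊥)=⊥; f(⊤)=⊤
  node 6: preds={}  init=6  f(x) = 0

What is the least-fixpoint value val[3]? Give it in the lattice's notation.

Iteration log — 12 steps:
  step 1. node 0  ⊔preds=⊥  new=2  stable
  step 2. node 1  ⊔preds=2  new=6  old=⊥  +wl: 
  step 3. node 2  ⊔preds=6  new=1  old=⊥  +wl: 1
  step 4. node 3  ⊔preds=⊤  new=⊤  old=⊥  +wl: 2
  step 5. node 4  ⊔preds=⊥  new=6  stable
  step 6. node 5  ⊔preds=⊤  new=⊤  old=⊥  +wl: 3
  step 7. node 6  ⊔preds=⊥  new=⊤  old=6  +wl: 5
  step 8. node 1  ⊔preds=⊤  new=⊤  old=6  +wl: 
  step 9. node 2  ⊔preds=⊤  new=⊤  old=1  +wl: 1
  step 10. node 3  ⊔preds=⊤  new=⊤  stable
  step 11. node 5  ⊔preds=⊤  new=⊤  stable
  step 12. node 1  ⊔preds=⊤  new=⊤  stable

Least fixpoint reached:
  node 0: 2
  node 1: ⊤
  node 2: ⊤
  node 3: ⊤
  node 4: 6
  node 5: ⊤
  node 6: ⊤

⊤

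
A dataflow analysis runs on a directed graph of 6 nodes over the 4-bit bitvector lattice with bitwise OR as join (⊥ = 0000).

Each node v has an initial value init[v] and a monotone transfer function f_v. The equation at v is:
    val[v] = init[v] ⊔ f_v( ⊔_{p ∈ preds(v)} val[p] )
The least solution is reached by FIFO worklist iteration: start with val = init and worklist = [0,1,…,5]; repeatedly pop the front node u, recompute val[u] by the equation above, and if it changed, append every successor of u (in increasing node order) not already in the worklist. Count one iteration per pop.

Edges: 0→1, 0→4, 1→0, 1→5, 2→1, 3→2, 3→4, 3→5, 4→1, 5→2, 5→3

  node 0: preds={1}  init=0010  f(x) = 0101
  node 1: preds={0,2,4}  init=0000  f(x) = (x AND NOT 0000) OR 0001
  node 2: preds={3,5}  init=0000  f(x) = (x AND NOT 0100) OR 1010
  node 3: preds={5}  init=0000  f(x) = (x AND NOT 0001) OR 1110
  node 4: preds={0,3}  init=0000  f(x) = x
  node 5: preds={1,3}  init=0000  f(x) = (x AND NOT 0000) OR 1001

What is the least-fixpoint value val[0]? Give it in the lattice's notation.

Iteration log — 13 steps:
  step 1. node 0  ⊔preds=0000  new=0111  old=0010  +wl: 
  step 2. node 1  ⊔preds=0111  new=0111  old=0000  +wl: 0
  step 3. node 2  ⊔preds=0000  new=1010  old=0000  +wl: 1
  step 4. node 3  ⊔preds=0000  new=1110  old=0000  +wl: 2
  step 5. node 4  ⊔preds=1111  new=1111  old=0000  +wl: 
  step 6. node 5  ⊔preds=1111  new=1111  old=0000  +wl: 3
  step 7. node 0  ⊔preds=0111  new=0111  stable
  step 8. node 1  ⊔preds=1111  new=1111  old=0111  +wl: 0,5
  step 9. node 2  ⊔preds=1111  new=1011  old=1010  +wl: 1
  step 10. node 3  ⊔preds=1111  new=1110  stable
  step 11. node 0  ⊔preds=1111  new=0111  stable
  step 12. node 5  ⊔preds=1111  new=1111  stable
  step 13. node 1  ⊔preds=1111  new=1111  stable

Least fixpoint reached:
  node 0: 0111
  node 1: 1111
  node 2: 1011
  node 3: 1110
  node 4: 1111
  node 5: 1111

0111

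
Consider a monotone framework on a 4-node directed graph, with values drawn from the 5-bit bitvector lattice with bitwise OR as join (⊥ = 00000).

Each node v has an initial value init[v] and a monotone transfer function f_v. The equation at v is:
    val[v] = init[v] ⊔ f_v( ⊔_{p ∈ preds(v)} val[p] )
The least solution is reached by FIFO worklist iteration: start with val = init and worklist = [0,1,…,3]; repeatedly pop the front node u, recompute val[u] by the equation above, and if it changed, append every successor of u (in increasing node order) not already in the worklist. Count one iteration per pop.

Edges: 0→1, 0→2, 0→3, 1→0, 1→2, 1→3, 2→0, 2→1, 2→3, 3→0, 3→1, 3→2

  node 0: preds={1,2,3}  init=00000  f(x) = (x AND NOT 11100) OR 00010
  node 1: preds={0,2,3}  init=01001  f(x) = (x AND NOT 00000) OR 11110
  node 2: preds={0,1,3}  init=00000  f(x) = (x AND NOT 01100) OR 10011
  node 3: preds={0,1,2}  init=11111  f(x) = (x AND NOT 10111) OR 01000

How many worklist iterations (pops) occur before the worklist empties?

6

Worklist (6 pops):
  #1 pop 0: in=11111 → 00011 (was 00000); enqueue []
  #2 pop 1: in=11111 → 11111 (was 01001); enqueue [0]
  #3 pop 2: in=11111 → 10011 (was 00000); enqueue [1]
  #4 pop 3: in=11111 → 11111 (no change)
  #5 pop 0: in=11111 → 00011 (no change)
  #6 pop 1: in=11111 → 11111 (no change)

Fixpoint:
  val[0] = 00011
  val[1] = 11111
  val[2] = 10011
  val[3] = 11111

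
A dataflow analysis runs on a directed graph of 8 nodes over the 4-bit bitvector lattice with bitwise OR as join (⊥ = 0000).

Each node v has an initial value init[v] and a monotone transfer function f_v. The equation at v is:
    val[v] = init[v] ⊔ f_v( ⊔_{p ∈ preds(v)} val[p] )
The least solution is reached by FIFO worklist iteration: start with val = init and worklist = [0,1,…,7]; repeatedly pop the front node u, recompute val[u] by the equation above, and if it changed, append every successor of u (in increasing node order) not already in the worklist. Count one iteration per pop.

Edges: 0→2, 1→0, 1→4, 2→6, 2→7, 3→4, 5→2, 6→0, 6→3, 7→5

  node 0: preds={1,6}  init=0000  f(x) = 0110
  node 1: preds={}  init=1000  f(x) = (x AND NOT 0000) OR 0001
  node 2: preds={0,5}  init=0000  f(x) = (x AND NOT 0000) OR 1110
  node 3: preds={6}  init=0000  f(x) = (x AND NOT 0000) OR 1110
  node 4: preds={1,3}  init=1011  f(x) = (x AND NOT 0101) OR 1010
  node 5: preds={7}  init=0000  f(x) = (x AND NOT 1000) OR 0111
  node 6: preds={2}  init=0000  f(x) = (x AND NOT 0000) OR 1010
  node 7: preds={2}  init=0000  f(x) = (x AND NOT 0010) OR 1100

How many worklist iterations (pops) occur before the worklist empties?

18

Trace (18 dequeues):
  [1] u=0 | in 1000 | out 0110 | prev 0000 | push {}
  [2] u=1 | in 0000 | out 1001 | prev 1000 | push {0}
  [3] u=2 | in 0110 | out 1110 | prev 0000 | push {}
  [4] u=3 | in 0000 | out 1110 | prev 0000 | push {}
  [5] u=4 | in 1111 | out 1011 | ==
  [6] u=5 | in 0000 | out 0111 | prev 0000 | push {2}
  [7] u=6 | in 1110 | out 1110 | prev 0000 | push {3}
  [8] u=7 | in 1110 | out 1100 | prev 0000 | push {5}
  [9] u=0 | in 1111 | out 0110 | ==
  [10] u=2 | in 0111 | out 1111 | prev 1110 | push {6,7}
  [11] u=3 | in 1110 | out 1110 | ==
  [12] u=5 | in 1100 | out 0111 | ==
  [13] u=6 | in 1111 | out 1111 | prev 1110 | push {0,3}
  [14] u=7 | in 1111 | out 1101 | prev 1100 | push {5}
  [15] u=0 | in 1111 | out 0110 | ==
  [16] u=3 | in 1111 | out 1111 | prev 1110 | push {4}
  [17] u=5 | in 1101 | out 0111 | ==
  [18] u=4 | in 1111 | out 1011 | ==

Converged values:
  [0] 0110
  [1] 1001
  [2] 1111
  [3] 1111
  [4] 1011
  [5] 0111
  [6] 1111
  [7] 1101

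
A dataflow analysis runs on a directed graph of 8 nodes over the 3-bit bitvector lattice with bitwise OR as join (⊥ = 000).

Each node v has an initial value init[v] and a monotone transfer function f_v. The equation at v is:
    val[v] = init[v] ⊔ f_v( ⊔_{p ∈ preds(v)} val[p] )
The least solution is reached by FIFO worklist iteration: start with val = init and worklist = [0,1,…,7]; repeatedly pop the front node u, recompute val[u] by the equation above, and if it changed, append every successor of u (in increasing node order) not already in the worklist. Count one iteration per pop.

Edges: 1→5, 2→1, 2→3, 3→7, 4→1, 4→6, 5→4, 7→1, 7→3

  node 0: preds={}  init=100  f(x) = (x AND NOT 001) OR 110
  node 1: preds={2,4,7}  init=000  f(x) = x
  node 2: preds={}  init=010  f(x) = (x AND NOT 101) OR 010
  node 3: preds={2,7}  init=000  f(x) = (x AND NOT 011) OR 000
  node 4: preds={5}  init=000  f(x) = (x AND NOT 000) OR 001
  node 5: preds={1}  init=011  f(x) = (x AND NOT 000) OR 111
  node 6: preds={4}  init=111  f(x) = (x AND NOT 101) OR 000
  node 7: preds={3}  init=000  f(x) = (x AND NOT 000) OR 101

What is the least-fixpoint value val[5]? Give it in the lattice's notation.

111

Worklist (15 pops):
  #1 pop 0: in=000 → 110 (was 100); enqueue []
  #2 pop 1: in=010 → 010 (was 000); enqueue []
  #3 pop 2: in=000 → 010 (no change)
  #4 pop 3: in=010 → 000 (no change)
  #5 pop 4: in=011 → 011 (was 000); enqueue [1]
  #6 pop 5: in=010 → 111 (was 011); enqueue [4]
  #7 pop 6: in=011 → 111 (no change)
  #8 pop 7: in=000 → 101 (was 000); enqueue [3]
  #9 pop 1: in=111 → 111 (was 010); enqueue [5]
  #10 pop 4: in=111 → 111 (was 011); enqueue [1,6]
  #11 pop 3: in=111 → 100 (was 000); enqueue [7]
  #12 pop 5: in=111 → 111 (no change)
  #13 pop 1: in=111 → 111 (no change)
  #14 pop 6: in=111 → 111 (no change)
  #15 pop 7: in=100 → 101 (no change)

Fixpoint:
  val[0] = 110
  val[1] = 111
  val[2] = 010
  val[3] = 100
  val[4] = 111
  val[5] = 111
  val[6] = 111
  val[7] = 101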